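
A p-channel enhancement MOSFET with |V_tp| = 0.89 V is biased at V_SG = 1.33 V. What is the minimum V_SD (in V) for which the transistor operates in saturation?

The boundary between triode and saturation is V_SD = V_SG − |V_tp| = V_ov.
V_ov = 1.33 − 0.89 = 0.44 V.

V_SD,sat = 0.440 V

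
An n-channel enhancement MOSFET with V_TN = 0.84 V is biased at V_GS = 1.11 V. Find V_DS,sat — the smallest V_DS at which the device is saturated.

The boundary between triode and saturation is V_DS = V_GS − V_TN = V_ov.
V_ov = 1.11 − 0.84 = 0.27 V.

V_DS,sat = 0.270 V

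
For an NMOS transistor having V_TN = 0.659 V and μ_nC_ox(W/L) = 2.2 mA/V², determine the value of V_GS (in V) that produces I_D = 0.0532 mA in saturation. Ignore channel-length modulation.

V_GS = 0.879 V

In saturation I_D = ½ k_n (V_GS − V_TN)², so V_GS − V_TN = √(2 I_D / k_n) = √(2 × 0.0532 / 2.2) = 0.22 V.
V_GS = 0.659 + 0.22 = 0.879 V.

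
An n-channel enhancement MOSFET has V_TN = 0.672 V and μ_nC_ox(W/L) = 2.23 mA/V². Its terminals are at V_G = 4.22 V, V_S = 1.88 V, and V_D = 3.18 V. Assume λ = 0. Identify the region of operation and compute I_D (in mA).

Triode; I_D = 2.95 mA

V_GS = V_G − V_S = 4.22 − 1.88 = 2.34 V; V_DS = V_D − V_S = 3.18 − 1.88 = 1.3 V.
V_ov = V_GS − V_TN = 2.34 − 0.672 = 1.67 V.
Since V_DS = 1.3 V < V_ov = 1.67 V, the device is in the triode region.
I_D = k_n [V_ov · V_DS − ½ V_DS²] = 2.23 × [1.67 × 1.3 − 0.5 × 1.3²] = 2.95 mA.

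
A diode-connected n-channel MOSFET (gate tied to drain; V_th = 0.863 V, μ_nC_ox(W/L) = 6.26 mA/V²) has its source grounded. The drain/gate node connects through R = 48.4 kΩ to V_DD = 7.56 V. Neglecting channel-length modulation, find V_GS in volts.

With gate tied to drain, V_GS = V_DS ≥ V_GS − V_th, so the device is in saturation.
KCL at the drain: ½ k_n (V_GS − V_th)² = (V_DD − V_GS)/R.
Let x = V_GS − 0.863. Then 151 x² + x − 6.697 = 0, giving x = 0.207 V (positive root), so V_GS = 1.07 V.
I_D = (V_DD − V_GS)/R = (7.56 − 1.07) / 48.4 = 0.134 mA.

V_GS = 1.07 V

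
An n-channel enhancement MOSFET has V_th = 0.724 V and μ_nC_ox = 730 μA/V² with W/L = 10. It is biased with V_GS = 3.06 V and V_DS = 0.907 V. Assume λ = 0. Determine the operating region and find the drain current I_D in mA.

Triode; I_D = 12.5 mA

k_n = μ_nC_ox · (W/L) = 7.3 mA/V².
V_ov = V_GS − V_th = 3.06 − 0.724 = 2.34 V.
Since V_DS = 0.907 V < V_ov = 2.34 V, the device is in the triode region.
I_D = k_n [V_ov · V_DS − ½ V_DS²] = 7.3 × [2.34 × 0.907 − 0.5 × 0.907²] = 12.5 mA.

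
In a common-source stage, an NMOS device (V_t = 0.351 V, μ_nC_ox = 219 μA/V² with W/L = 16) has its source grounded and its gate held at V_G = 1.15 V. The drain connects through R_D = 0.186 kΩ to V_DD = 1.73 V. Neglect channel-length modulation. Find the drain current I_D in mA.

V_GS = V_G = 1.15 V, so V_ov = 1.15 − 0.351 = 0.799 V.
k_n = μ_nC_ox · (W/L) = 3.504 mA/V².
Assume saturation: I_D = ½ k_n V_ov² = 0.5 × 3.504 × 0.799² = 1.12 mA, giving V_DS = V_DD − I_D R_D = 1.73 − 1.12 × 0.186 = 1.52 V.
V_DS = 1.52 V ≥ V_ov = 0.799 V, confirming saturation.

I_D = 1.12 mA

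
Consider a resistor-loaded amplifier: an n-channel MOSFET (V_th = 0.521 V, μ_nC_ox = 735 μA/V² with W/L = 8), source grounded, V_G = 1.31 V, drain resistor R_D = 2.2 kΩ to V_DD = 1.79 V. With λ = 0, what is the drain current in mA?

V_GS = V_G = 1.31 V, so V_ov = 1.31 − 0.521 = 0.789 V.
k_n = μ_nC_ox · (W/L) = 5.88 mA/V².
Assume saturation: I_D = ½ k_n V_ov² = 0.5 × 5.88 × 0.789² = 1.83 mA, giving V_DS = V_DD − I_D R_D = 1.79 − 1.83 × 2.2 = -2.24 V.
But -2.24 V < V_ov = 0.789 V, so the device is actually in triode.
In triode I_D = k_n[V_ov V_DS − ½ V_DS²] and I_D = (V_DD − V_DS)/R_D. Equating: 6.47 V_DS² − 11.21 V_DS + 1.79 = 0, giving V_DS = 0.178 V (the root below V_ov).
I_D = (1.79 − 0.178) / 2.2 = 0.733 mA.

I_D = 0.733 mA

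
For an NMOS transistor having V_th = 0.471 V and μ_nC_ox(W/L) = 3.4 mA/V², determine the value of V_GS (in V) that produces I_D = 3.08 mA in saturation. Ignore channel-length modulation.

In saturation I_D = ½ k_n (V_GS − V_th)², so V_GS − V_th = √(2 I_D / k_n) = √(2 × 3.08 / 3.4) = 1.35 V.
V_GS = 0.471 + 1.35 = 1.82 V.

V_GS = 1.82 V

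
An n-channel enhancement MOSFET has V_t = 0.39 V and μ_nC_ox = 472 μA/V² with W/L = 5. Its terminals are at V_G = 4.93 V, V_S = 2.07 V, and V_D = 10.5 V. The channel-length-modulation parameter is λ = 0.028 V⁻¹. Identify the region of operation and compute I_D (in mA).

Saturation; I_D = 8.90 mA

V_GS = V_G − V_S = 4.93 − 2.07 = 2.86 V; V_DS = V_D − V_S = 10.5 − 2.07 = 8.43 V.
k_n = μ_nC_ox · (W/L) = 2.36 mA/V².
V_ov = V_GS − V_t = 2.86 − 0.39 = 2.47 V.
Since V_DS = 8.43 V ≥ V_ov = 2.47 V, the device is in saturation.
I_D = ½ k_n V_ov² (1 + λ V_DS) = 0.5 × 2.36 × 2.47² × (1 + 0.028 × 8.43) = 8.9 mA.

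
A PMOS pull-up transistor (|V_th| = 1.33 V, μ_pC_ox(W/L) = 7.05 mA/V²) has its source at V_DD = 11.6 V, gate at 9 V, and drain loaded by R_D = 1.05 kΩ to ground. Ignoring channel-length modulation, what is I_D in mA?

I_D = 5.69 mA

V_SG = V_DD − V_G = 11.6 − 9 = 2.6 V, so V_ov = 2.6 − 1.33 = 1.27 V.
Assume saturation: I_D = ½ k_p V_ov² = 0.5 × 7.05 × 1.27² = 5.69 mA, giving V_SD = V_DD − I_D R_D = 11.6 − 5.69 × 1.05 = 5.63 V.
V_SD = 5.63 V ≥ V_ov = 1.27 V, confirming saturation.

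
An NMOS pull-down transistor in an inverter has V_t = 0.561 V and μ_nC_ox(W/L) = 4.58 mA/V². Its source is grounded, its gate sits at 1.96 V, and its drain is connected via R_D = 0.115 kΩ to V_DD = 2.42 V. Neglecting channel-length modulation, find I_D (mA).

I_D = 4.48 mA

V_GS = V_G = 1.96 V, so V_ov = 1.96 − 0.561 = 1.4 V.
Assume saturation: I_D = ½ k_n V_ov² = 0.5 × 4.58 × 1.4² = 4.48 mA, giving V_DS = V_DD − I_D R_D = 2.42 − 4.48 × 0.115 = 1.9 V.
V_DS = 1.9 V ≥ V_ov = 1.4 V, confirming saturation.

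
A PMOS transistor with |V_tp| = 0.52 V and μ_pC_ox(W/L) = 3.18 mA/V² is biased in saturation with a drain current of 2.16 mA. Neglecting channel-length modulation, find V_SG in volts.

In saturation I_D = ½ k_p (V_SG − |V_tp|)², so V_SG − |V_tp| = √(2 I_D / k_p) = √(2 × 2.16 / 3.18) = 1.17 V.
V_SG = 0.52 + 1.17 = 1.69 V.

V_SG = 1.69 V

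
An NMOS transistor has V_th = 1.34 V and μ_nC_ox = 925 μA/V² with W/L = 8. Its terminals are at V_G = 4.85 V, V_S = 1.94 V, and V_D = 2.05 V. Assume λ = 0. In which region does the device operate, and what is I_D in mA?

V_GS = V_G − V_S = 4.85 − 1.94 = 2.91 V; V_DS = V_D − V_S = 2.05 − 1.94 = 0.11 V.
k_n = μ_nC_ox · (W/L) = 7.4 mA/V².
V_ov = V_GS − V_th = 2.91 − 1.34 = 1.57 V.
Since V_DS = 0.11 V < V_ov = 1.57 V, the device is in the triode region.
I_D = k_n [V_ov · V_DS − ½ V_DS²] = 7.4 × [1.57 × 0.11 − 0.5 × 0.11²] = 1.23 mA.

Triode; I_D = 1.23 mA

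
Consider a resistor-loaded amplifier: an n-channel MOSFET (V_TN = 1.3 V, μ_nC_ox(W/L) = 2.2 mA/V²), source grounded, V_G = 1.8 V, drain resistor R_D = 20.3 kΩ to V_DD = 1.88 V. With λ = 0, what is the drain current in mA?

I_D = 0.0883 mA

V_GS = V_G = 1.8 V, so V_ov = 1.8 − 1.3 = 0.5 V.
Assume saturation: I_D = ½ k_n V_ov² = 0.5 × 2.2 × 0.5² = 0.275 mA, giving V_DS = V_DD − I_D R_D = 1.88 − 0.275 × 20.3 = -3.7 V.
But -3.7 V < V_ov = 0.5 V, so the device is actually in triode.
In triode I_D = k_n[V_ov V_DS − ½ V_DS²] and I_D = (V_DD − V_DS)/R_D. Equating: 22.3 V_DS² − 23.33 V_DS + 1.88 = 0, giving V_DS = 0.088 V (the root below V_ov).
I_D = (1.88 − 0.088) / 20.3 = 0.0883 mA.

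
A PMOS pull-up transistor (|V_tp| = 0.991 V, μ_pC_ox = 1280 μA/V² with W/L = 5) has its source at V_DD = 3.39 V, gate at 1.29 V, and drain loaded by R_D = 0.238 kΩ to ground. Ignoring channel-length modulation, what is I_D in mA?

V_SG = V_DD − V_G = 3.39 − 1.29 = 2.1 V, so V_ov = 2.1 − 0.991 = 1.11 V.
k_p = μ_pC_ox · (W/L) = 6.4 mA/V².
Assume saturation: I_D = ½ k_p V_ov² = 0.5 × 6.4 × 1.11² = 3.94 mA, giving V_SD = V_DD − I_D R_D = 3.39 − 3.94 × 0.238 = 2.45 V.
V_SD = 2.45 V ≥ V_ov = 1.11 V, confirming saturation.

I_D = 3.94 mA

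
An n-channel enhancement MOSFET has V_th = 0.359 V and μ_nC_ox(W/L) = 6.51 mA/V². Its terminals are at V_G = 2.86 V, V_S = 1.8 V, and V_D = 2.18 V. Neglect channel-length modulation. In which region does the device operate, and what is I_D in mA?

Triode; I_D = 1.26 mA

V_GS = V_G − V_S = 2.86 − 1.8 = 1.06 V; V_DS = V_D − V_S = 2.18 − 1.8 = 0.38 V.
V_ov = V_GS − V_th = 1.06 − 0.359 = 0.701 V.
Since V_DS = 0.38 V < V_ov = 0.701 V, the device is in the triode region.
I_D = k_n [V_ov · V_DS − ½ V_DS²] = 6.51 × [0.701 × 0.38 − 0.5 × 0.38²] = 1.26 mA.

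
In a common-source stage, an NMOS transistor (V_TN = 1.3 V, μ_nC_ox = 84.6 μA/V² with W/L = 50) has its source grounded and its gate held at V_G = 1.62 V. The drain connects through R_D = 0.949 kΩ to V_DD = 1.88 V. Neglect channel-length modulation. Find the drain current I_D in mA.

V_GS = V_G = 1.62 V, so V_ov = 1.62 − 1.3 = 0.32 V.
k_n = μ_nC_ox · (W/L) = 4.23 mA/V².
Assume saturation: I_D = ½ k_n V_ov² = 0.5 × 4.23 × 0.32² = 0.217 mA, giving V_DS = V_DD − I_D R_D = 1.88 − 0.217 × 0.949 = 1.67 V.
V_DS = 1.67 V ≥ V_ov = 0.32 V, confirming saturation.

I_D = 0.217 mA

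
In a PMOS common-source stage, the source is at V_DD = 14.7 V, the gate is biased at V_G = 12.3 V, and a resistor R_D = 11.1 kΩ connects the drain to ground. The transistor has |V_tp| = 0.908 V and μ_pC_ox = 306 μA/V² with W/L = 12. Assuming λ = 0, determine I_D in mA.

I_D = 1.30 mA

V_SG = V_DD − V_G = 14.7 − 12.3 = 2.4 V, so V_ov = 2.4 − 0.908 = 1.49 V.
k_p = μ_pC_ox · (W/L) = 3.672 mA/V².
Assume saturation: I_D = ½ k_p V_ov² = 0.5 × 3.672 × 1.49² = 4.09 mA, giving V_SD = V_DD − I_D R_D = 14.7 − 4.09 × 11.1 = -30.7 V.
But -30.7 V < V_ov = 1.49 V, so the device is actually in triode.
In triode I_D = k_p[V_ov V_SD − ½ V_SD²] and I_D = (V_DD − V_SD)/R_D. Equating: 20.4 V_SD² − 61.81 V_SD + 14.7 = 0, giving V_SD = 0.26 V (the root below V_ov).
I_D = (14.7 − 0.26) / 11.1 = 1.3 mA.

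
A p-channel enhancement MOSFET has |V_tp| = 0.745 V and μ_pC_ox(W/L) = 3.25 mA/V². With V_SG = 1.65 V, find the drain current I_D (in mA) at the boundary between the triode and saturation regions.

I_D = 1.33 mA

At the boundary V_SD = V_ov = V_SG − |V_tp| = 1.65 − 0.745 = 0.905 V.
I_D = ½ k_p V_ov² = 0.5 × 3.25 × 0.905² = 1.33 mA.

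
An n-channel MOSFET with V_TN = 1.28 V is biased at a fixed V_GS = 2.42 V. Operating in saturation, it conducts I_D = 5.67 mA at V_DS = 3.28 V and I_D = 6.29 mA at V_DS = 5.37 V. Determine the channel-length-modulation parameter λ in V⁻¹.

With V_GS fixed, I_D ∝ (1 + λ V_DS) in saturation, so I_D2/I_D1 = (1 + λ V_DS2)/(1 + λ V_DS1).
6.29/5.67 = 1.109 = (1 + 5.37 λ)/(1 + 3.28 λ).
Solving: λ (I_D1 V_DS2 − I_D2 V_DS1) = I_D2 − I_D1, so λ = (6.29 − 5.67) / (5.67 × 5.37 − 6.29 × 3.28) = 0.62 / 9.82 = 0.0632 V⁻¹.

λ = 0.0632 V⁻¹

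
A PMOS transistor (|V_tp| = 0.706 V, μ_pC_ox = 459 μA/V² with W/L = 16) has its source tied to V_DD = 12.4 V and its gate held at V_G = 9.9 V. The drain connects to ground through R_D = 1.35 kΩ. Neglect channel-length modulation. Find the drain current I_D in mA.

V_SG = V_DD − V_G = 12.4 − 9.9 = 2.5 V, so V_ov = 2.5 − 0.706 = 1.79 V.
k_p = μ_pC_ox · (W/L) = 7.344 mA/V².
Assume saturation: I_D = ½ k_p V_ov² = 0.5 × 7.344 × 1.79² = 11.8 mA, giving V_SD = V_DD − I_D R_D = 12.4 − 11.8 × 1.35 = -3.55 V.
But -3.55 V < V_ov = 1.79 V, so the device is actually in triode.
In triode I_D = k_p[V_ov V_SD − ½ V_SD²] and I_D = (V_DD − V_SD)/R_D. Equating: 4.96 V_SD² − 18.79 V_SD + 12.4 = 0, giving V_SD = 0.851 V (the root below V_ov).
I_D = (12.4 − 0.851) / 1.35 = 8.55 mA.

I_D = 8.55 mA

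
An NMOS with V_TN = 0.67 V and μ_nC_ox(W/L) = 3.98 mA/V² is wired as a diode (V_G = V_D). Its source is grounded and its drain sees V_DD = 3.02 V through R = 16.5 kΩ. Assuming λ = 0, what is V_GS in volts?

V_GS = 0.923 V

With gate tied to drain, V_GS = V_DS ≥ V_GS − V_TN, so the device is in saturation.
KCL at the drain: ½ k_n (V_GS − V_TN)² = (V_DD − V_GS)/R.
Let x = V_GS − 0.67. Then 32.8 x² + x − 2.35 = 0, giving x = 0.253 V (positive root), so V_GS = 0.923 V.
I_D = (V_DD − V_GS)/R = (3.02 − 0.923) / 16.5 = 0.127 mA.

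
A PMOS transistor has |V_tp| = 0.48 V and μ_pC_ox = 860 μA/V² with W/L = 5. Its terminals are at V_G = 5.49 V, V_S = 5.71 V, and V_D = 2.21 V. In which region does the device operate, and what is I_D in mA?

V_SG = V_S − V_G = 5.71 − 5.49 = 0.22 V; V_SD = V_S − V_D = 5.71 − 2.21 = 3.5 V.
V_SG = 0.22 V < |V_tp| = 0.48 V, so the transistor is in cutoff.

Cutoff; I_D = 0 mA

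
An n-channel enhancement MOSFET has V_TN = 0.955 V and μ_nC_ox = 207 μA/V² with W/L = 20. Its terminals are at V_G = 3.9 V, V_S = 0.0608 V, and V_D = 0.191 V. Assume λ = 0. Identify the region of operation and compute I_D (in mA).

V_GS = V_G − V_S = 3.9 − 0.0608 = 3.84 V; V_DS = V_D − V_S = 0.191 − 0.0608 = 0.13 V.
k_n = μ_nC_ox · (W/L) = 4.14 mA/V².
V_ov = V_GS − V_TN = 3.84 − 0.955 = 2.88 V.
Since V_DS = 0.13 V < V_ov = 2.88 V, the device is in the triode region.
I_D = k_n [V_ov · V_DS − ½ V_DS²] = 4.14 × [2.88 × 0.13 − 0.5 × 0.13²] = 1.52 mA.

Triode; I_D = 1.52 mA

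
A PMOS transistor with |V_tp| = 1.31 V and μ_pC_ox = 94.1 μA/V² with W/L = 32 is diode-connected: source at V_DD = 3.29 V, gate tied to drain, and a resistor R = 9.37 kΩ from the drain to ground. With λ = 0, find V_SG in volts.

With gate tied to drain, V_SG = V_SD ≥ V_SG − |V_tp|, so the device is in saturation.
k_p = μ_pC_ox · (W/L) = 3.011 mA/V².
KCL at the drain: ½ k_p (V_SG − |V_tp|)² = (V_DD − V_SG)/R.
Let x = V_SG − 1.31. Then 14.1 x² + x − 1.98 = 0, giving x = 0.341 V (positive root), so V_SG = 1.65 V.
I_D = (V_DD − V_SG)/R = (3.29 − 1.65) / 9.37 = 0.175 mA.

V_SG = 1.65 V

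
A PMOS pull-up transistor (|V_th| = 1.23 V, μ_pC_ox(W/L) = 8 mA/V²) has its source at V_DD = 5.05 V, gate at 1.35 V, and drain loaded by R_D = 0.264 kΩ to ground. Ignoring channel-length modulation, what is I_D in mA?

V_SG = V_DD − V_G = 5.05 − 1.35 = 3.7 V, so V_ov = 3.7 − 1.23 = 2.47 V.
Assume saturation: I_D = ½ k_p V_ov² = 0.5 × 8 × 2.47² = 24.4 mA, giving V_SD = V_DD − I_D R_D = 5.05 − 24.4 × 0.264 = -1.39 V.
But -1.39 V < V_ov = 2.47 V, so the device is actually in triode.
In triode I_D = k_p[V_ov V_SD − ½ V_SD²] and I_D = (V_DD − V_SD)/R_D. Equating: 1.06 V_SD² − 6.217 V_SD + 5.05 = 0, giving V_SD = 0.973 V (the root below V_ov).
I_D = (5.05 − 0.973) / 0.264 = 15.4 mA.

I_D = 15.4 mA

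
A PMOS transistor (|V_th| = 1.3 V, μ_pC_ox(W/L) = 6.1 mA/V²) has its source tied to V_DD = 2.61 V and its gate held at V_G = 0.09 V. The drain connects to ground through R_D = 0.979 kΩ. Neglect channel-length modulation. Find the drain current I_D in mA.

I_D = 2.30 mA

V_SG = V_DD − V_G = 2.61 − 0.09 = 2.52 V, so V_ov = 2.52 − 1.3 = 1.22 V.
Assume saturation: I_D = ½ k_p V_ov² = 0.5 × 6.1 × 1.22² = 4.54 mA, giving V_SD = V_DD − I_D R_D = 2.61 − 4.54 × 0.979 = -1.83 V.
But -1.83 V < V_ov = 1.22 V, so the device is actually in triode.
In triode I_D = k_p[V_ov V_SD − ½ V_SD²] and I_D = (V_DD − V_SD)/R_D. Equating: 2.99 V_SD² − 8.286 V_SD + 2.61 = 0, giving V_SD = 0.362 V (the root below V_ov).
I_D = (2.61 − 0.362) / 0.979 = 2.3 mA.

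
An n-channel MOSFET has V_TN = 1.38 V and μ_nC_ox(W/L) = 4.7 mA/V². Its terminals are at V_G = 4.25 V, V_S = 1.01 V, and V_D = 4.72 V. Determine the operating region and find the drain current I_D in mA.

Saturation; I_D = 8.13 mA

V_GS = V_G − V_S = 4.25 − 1.01 = 3.24 V; V_DS = V_D − V_S = 4.72 − 1.01 = 3.71 V.
V_ov = V_GS − V_TN = 3.24 − 1.38 = 1.86 V.
Since V_DS = 3.71 V ≥ V_ov = 1.86 V, the device is in saturation.
I_D = ½ k_n V_ov² = 0.5 × 4.7 × 1.86² = 8.13 mA.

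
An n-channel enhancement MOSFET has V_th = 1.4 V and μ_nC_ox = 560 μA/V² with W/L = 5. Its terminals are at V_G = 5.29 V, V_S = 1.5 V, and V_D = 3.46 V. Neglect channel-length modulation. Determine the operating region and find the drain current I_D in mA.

Triode; I_D = 7.74 mA

V_GS = V_G − V_S = 5.29 − 1.5 = 3.79 V; V_DS = V_D − V_S = 3.46 − 1.5 = 1.96 V.
k_n = μ_nC_ox · (W/L) = 2.8 mA/V².
V_ov = V_GS − V_th = 3.79 − 1.4 = 2.39 V.
Since V_DS = 1.96 V < V_ov = 2.39 V, the device is in the triode region.
I_D = k_n [V_ov · V_DS − ½ V_DS²] = 2.8 × [2.39 × 1.96 − 0.5 × 1.96²] = 7.74 mA.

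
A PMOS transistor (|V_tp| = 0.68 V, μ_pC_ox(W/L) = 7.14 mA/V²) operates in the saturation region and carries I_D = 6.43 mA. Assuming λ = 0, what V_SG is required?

V_SG = 2.02 V

In saturation I_D = ½ k_p (V_SG − |V_tp|)², so V_SG − |V_tp| = √(2 I_D / k_p) = √(2 × 6.43 / 7.14) = 1.34 V.
V_SG = 0.68 + 1.34 = 2.02 V.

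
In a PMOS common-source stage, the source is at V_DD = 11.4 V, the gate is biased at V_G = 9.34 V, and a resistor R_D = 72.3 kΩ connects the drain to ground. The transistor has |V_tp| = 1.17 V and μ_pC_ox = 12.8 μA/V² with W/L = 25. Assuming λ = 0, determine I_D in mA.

I_D = 0.127 mA

V_SG = V_DD − V_G = 11.4 − 9.34 = 2.06 V, so V_ov = 2.06 − 1.17 = 0.89 V.
k_p = μ_pC_ox · (W/L) = 0.32 mA/V².
Assume saturation: I_D = ½ k_p V_ov² = 0.5 × 0.32 × 0.89² = 0.127 mA, giving V_SD = V_DD − I_D R_D = 11.4 − 0.127 × 72.3 = 2.24 V.
V_SD = 2.24 V ≥ V_ov = 0.89 V, confirming saturation.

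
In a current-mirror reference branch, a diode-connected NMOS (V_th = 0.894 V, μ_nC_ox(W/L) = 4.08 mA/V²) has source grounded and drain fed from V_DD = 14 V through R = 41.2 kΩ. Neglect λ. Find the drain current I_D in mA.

With gate tied to drain, V_GS = V_DS ≥ V_GS − V_th, so the device is in saturation.
KCL at the drain: ½ k_n (V_GS − V_th)² = (V_DD − V_GS)/R.
Let x = V_GS − 0.894. Then 84 x² + x − 13.11 = 0, giving x = 0.389 V (positive root), so V_GS = 1.28 V.
I_D = (V_DD − V_GS)/R = (14 − 1.28) / 41.2 = 0.309 mA.

I_D = 0.309 mA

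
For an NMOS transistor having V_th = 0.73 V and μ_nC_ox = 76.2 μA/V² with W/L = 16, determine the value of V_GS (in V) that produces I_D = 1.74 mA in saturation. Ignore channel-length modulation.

k_n = μ_nC_ox · (W/L) = 1.219 mA/V².
In saturation I_D = ½ k_n (V_GS − V_th)², so V_GS − V_th = √(2 I_D / k_n) = √(2 × 1.74 / 1.219) = 1.69 V.
V_GS = 0.73 + 1.69 = 2.42 V.

V_GS = 2.42 V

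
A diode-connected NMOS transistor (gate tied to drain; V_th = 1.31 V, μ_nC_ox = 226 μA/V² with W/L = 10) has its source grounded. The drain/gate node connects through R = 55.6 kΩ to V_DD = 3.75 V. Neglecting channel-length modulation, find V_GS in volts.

V_GS = 1.50 V

With gate tied to drain, V_GS = V_DS ≥ V_GS − V_th, so the device is in saturation.
k_n = μ_nC_ox · (W/L) = 2.26 mA/V².
KCL at the drain: ½ k_n (V_GS − V_th)² = (V_DD − V_GS)/R.
Let x = V_GS − 1.31. Then 62.8 x² + x − 2.44 = 0, giving x = 0.189 V (positive root), so V_GS = 1.5 V.
I_D = (V_DD − V_GS)/R = (3.75 − 1.5) / 55.6 = 0.0405 mA.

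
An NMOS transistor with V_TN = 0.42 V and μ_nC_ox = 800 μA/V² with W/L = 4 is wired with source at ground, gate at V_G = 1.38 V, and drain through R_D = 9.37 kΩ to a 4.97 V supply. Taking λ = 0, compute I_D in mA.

I_D = 0.511 mA

V_GS = V_G = 1.38 V, so V_ov = 1.38 − 0.42 = 0.96 V.
k_n = μ_nC_ox · (W/L) = 3.2 mA/V².
Assume saturation: I_D = ½ k_n V_ov² = 0.5 × 3.2 × 0.96² = 1.47 mA, giving V_DS = V_DD − I_D R_D = 4.97 − 1.47 × 9.37 = -8.85 V.
But -8.85 V < V_ov = 0.96 V, so the device is actually in triode.
In triode I_D = k_n[V_ov V_DS − ½ V_DS²] and I_D = (V_DD − V_DS)/R_D. Equating: 15 V_DS² − 29.78 V_DS + 4.97 = 0, giving V_DS = 0.184 V (the root below V_ov).
I_D = (4.97 − 0.184) / 9.37 = 0.511 mA.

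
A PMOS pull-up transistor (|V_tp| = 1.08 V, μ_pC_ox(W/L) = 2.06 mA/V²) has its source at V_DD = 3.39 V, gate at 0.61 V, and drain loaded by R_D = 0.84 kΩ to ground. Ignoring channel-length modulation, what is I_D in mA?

I_D = 2.67 mA

V_SG = V_DD − V_G = 3.39 − 0.61 = 2.78 V, so V_ov = 2.78 − 1.08 = 1.7 V.
Assume saturation: I_D = ½ k_p V_ov² = 0.5 × 2.06 × 1.7² = 2.98 mA, giving V_SD = V_DD − I_D R_D = 3.39 − 2.98 × 0.84 = 0.89 V.
But 0.89 V < V_ov = 1.7 V, so the device is actually in triode.
In triode I_D = k_p[V_ov V_SD − ½ V_SD²] and I_D = (V_DD − V_SD)/R_D. Equating: 0.865 V_SD² − 3.942 V_SD + 3.39 = 0, giving V_SD = 1.15 V (the root below V_ov).
I_D = (3.39 − 1.15) / 0.84 = 2.67 mA.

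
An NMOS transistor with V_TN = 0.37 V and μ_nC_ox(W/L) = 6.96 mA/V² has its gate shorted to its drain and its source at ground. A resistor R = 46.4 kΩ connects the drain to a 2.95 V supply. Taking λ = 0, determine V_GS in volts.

With gate tied to drain, V_GS = V_DS ≥ V_GS − V_TN, so the device is in saturation.
KCL at the drain: ½ k_n (V_GS − V_TN)² = (V_DD − V_GS)/R.
Let x = V_GS − 0.37. Then 161 x² + x − 2.58 = 0, giving x = 0.123 V (positive root), so V_GS = 0.493 V.
I_D = (V_DD − V_GS)/R = (2.95 − 0.493) / 46.4 = 0.0529 mA.

V_GS = 0.493 V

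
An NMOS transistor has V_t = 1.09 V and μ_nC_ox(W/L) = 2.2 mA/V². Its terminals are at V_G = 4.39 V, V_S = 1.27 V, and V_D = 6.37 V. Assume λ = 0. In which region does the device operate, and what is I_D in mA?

Saturation; I_D = 4.53 mA

V_GS = V_G − V_S = 4.39 − 1.27 = 3.12 V; V_DS = V_D − V_S = 6.37 − 1.27 = 5.1 V.
V_ov = V_GS − V_t = 3.12 − 1.09 = 2.03 V.
Since V_DS = 5.1 V ≥ V_ov = 2.03 V, the device is in saturation.
I_D = ½ k_n V_ov² = 0.5 × 2.2 × 2.03² = 4.53 mA.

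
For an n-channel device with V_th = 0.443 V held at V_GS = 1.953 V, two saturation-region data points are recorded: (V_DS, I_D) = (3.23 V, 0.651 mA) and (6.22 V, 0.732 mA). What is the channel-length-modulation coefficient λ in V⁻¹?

λ = 0.0481 V⁻¹

With V_GS fixed, I_D ∝ (1 + λ V_DS) in saturation, so I_D2/I_D1 = (1 + λ V_DS2)/(1 + λ V_DS1).
0.732/0.651 = 1.124 = (1 + 6.22 λ)/(1 + 3.23 λ).
Solving: λ (I_D1 V_DS2 − I_D2 V_DS1) = I_D2 − I_D1, so λ = (0.732 − 0.651) / (0.651 × 6.22 − 0.732 × 3.23) = 0.081 / 1.68 = 0.0481 V⁻¹.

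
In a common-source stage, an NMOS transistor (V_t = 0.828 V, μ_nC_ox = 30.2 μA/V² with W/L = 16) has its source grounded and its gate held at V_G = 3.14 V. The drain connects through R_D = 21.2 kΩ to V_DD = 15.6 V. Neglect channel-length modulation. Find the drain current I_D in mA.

I_D = 0.701 mA

V_GS = V_G = 3.14 V, so V_ov = 3.14 − 0.828 = 2.31 V.
k_n = μ_nC_ox · (W/L) = 0.4832 mA/V².
Assume saturation: I_D = ½ k_n V_ov² = 0.5 × 0.4832 × 2.31² = 1.29 mA, giving V_DS = V_DD − I_D R_D = 15.6 − 1.29 × 21.2 = -11.8 V.
But -11.8 V < V_ov = 2.31 V, so the device is actually in triode.
In triode I_D = k_n[V_ov V_DS − ½ V_DS²] and I_D = (V_DD − V_DS)/R_D. Equating: 5.12 V_DS² − 24.68 V_DS + 15.6 = 0, giving V_DS = 0.748 V (the root below V_ov).
I_D = (15.6 − 0.748) / 21.2 = 0.701 mA.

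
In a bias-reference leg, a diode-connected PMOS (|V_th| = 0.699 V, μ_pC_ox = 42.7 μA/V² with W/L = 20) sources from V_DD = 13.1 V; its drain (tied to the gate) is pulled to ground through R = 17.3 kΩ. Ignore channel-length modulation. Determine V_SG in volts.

V_SG = 1.93 V

With gate tied to drain, V_SG = V_SD ≥ V_SG − |V_th|, so the device is in saturation.
k_p = μ_pC_ox · (W/L) = 0.854 mA/V².
KCL at the drain: ½ k_p (V_SG − |V_th|)² = (V_DD − V_SG)/R.
Let x = V_SG − 0.699. Then 7.39 x² + x − 12.4 = 0, giving x = 1.23 V (positive root), so V_SG = 1.93 V.
I_D = (V_DD − V_SG)/R = (13.1 − 1.93) / 17.3 = 0.646 mA.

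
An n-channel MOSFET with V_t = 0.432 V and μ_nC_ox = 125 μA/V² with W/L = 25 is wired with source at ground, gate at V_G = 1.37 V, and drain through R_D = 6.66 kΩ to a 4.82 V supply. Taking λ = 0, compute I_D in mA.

I_D = 0.683 mA

V_GS = V_G = 1.37 V, so V_ov = 1.37 − 0.432 = 0.938 V.
k_n = μ_nC_ox · (W/L) = 3.125 mA/V².
Assume saturation: I_D = ½ k_n V_ov² = 0.5 × 3.125 × 0.938² = 1.37 mA, giving V_DS = V_DD − I_D R_D = 4.82 − 1.37 × 6.66 = -4.34 V.
But -4.34 V < V_ov = 0.938 V, so the device is actually in triode.
In triode I_D = k_n[V_ov V_DS − ½ V_DS²] and I_D = (V_DD − V_DS)/R_D. Equating: 10.4 V_DS² − 20.52 V_DS + 4.82 = 0, giving V_DS = 0.273 V (the root below V_ov).
I_D = (4.82 − 0.273) / 6.66 = 0.683 mA.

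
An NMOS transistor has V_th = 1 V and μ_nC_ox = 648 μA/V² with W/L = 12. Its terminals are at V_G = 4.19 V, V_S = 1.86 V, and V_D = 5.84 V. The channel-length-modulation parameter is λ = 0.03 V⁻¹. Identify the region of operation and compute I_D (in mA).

V_GS = V_G − V_S = 4.19 − 1.86 = 2.33 V; V_DS = V_D − V_S = 5.84 − 1.86 = 3.98 V.
k_n = μ_nC_ox · (W/L) = 7.776 mA/V².
V_ov = V_GS − V_th = 2.33 − 1 = 1.33 V.
Since V_DS = 3.98 V ≥ V_ov = 1.33 V, the device is in saturation.
I_D = ½ k_n V_ov² (1 + λ V_DS) = 0.5 × 7.776 × 1.33² × (1 + 0.03 × 3.98) = 7.7 mA.

Saturation; I_D = 7.70 mA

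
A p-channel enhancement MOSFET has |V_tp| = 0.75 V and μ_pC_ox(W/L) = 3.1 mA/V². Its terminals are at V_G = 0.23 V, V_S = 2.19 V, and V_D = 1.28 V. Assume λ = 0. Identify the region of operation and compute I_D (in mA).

Triode; I_D = 2.13 mA

V_SG = V_S − V_G = 2.19 − 0.23 = 1.96 V; V_SD = V_S − V_D = 2.19 − 1.28 = 0.91 V.
V_ov = V_SG − |V_tp| = 1.96 − 0.75 = 1.21 V.
Since V_SD = 0.91 V < V_ov = 1.21 V, the device is in the triode region.
I_D = k_p [V_ov · V_SD − ½ V_SD²] = 3.1 × [1.21 × 0.91 − 0.5 × 0.91²] = 2.13 mA.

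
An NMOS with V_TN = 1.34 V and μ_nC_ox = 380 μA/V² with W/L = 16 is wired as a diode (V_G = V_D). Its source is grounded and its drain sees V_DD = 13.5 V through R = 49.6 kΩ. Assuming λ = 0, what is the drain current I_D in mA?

I_D = 0.240 mA

With gate tied to drain, V_GS = V_DS ≥ V_GS − V_TN, so the device is in saturation.
k_n = μ_nC_ox · (W/L) = 6.08 mA/V².
KCL at the drain: ½ k_n (V_GS − V_TN)² = (V_DD − V_GS)/R.
Let x = V_GS − 1.34. Then 151 x² + x − 12.16 = 0, giving x = 0.281 V (positive root), so V_GS = 1.62 V.
I_D = (V_DD − V_GS)/R = (13.5 − 1.62) / 49.6 = 0.24 mA.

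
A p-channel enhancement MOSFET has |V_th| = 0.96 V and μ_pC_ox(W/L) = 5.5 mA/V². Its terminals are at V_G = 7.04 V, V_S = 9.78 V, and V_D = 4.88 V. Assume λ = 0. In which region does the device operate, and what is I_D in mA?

Saturation; I_D = 8.71 mA

V_SG = V_S − V_G = 9.78 − 7.04 = 2.74 V; V_SD = V_S − V_D = 9.78 − 4.88 = 4.9 V.
V_ov = V_SG − |V_th| = 2.74 − 0.96 = 1.78 V.
Since V_SD = 4.9 V ≥ V_ov = 1.78 V, the device is in saturation.
I_D = ½ k_p V_ov² = 0.5 × 5.5 × 1.78² = 8.71 mA.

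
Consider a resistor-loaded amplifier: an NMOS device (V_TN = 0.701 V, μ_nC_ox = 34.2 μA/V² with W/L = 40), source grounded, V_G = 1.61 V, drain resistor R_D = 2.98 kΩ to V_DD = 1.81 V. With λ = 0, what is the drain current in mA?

V_GS = V_G = 1.61 V, so V_ov = 1.61 − 0.701 = 0.909 V.
k_n = μ_nC_ox · (W/L) = 1.368 mA/V².
Assume saturation: I_D = ½ k_n V_ov² = 0.5 × 1.368 × 0.909² = 0.565 mA, giving V_DS = V_DD − I_D R_D = 1.81 − 0.565 × 2.98 = 0.126 V.
But 0.126 V < V_ov = 0.909 V, so the device is actually in triode.
In triode I_D = k_n[V_ov V_DS − ½ V_DS²] and I_D = (V_DD − V_DS)/R_D. Equating: 2.04 V_DS² − 4.706 V_DS + 1.81 = 0, giving V_DS = 0.488 V (the root below V_ov).
I_D = (1.81 − 0.488) / 2.98 = 0.444 mA.

I_D = 0.444 mA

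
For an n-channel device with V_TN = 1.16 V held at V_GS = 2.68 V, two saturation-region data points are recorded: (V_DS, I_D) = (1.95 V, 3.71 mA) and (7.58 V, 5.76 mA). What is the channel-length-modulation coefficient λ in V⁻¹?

λ = 0.121 V⁻¹

With V_GS fixed, I_D ∝ (1 + λ V_DS) in saturation, so I_D2/I_D1 = (1 + λ V_DS2)/(1 + λ V_DS1).
5.76/3.71 = 1.553 = (1 + 7.58 λ)/(1 + 1.95 λ).
Solving: λ (I_D1 V_DS2 − I_D2 V_DS1) = I_D2 − I_D1, so λ = (5.76 − 3.71) / (3.71 × 7.58 − 5.76 × 1.95) = 2.05 / 16.9 = 0.121 V⁻¹.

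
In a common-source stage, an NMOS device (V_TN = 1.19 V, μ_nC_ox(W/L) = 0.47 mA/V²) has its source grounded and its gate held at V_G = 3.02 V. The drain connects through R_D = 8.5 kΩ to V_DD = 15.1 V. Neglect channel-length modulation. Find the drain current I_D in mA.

V_GS = V_G = 3.02 V, so V_ov = 3.02 − 1.19 = 1.83 V.
Assume saturation: I_D = ½ k_n V_ov² = 0.5 × 0.47 × 1.83² = 0.787 mA, giving V_DS = V_DD − I_D R_D = 15.1 − 0.787 × 8.5 = 8.41 V.
V_DS = 8.41 V ≥ V_ov = 1.83 V, confirming saturation.

I_D = 0.787 mA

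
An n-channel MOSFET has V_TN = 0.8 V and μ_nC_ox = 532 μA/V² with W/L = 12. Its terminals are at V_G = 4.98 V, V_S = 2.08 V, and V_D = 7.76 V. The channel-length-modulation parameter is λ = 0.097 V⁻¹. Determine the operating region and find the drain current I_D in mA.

V_GS = V_G − V_S = 4.98 − 2.08 = 2.9 V; V_DS = V_D − V_S = 7.76 − 2.08 = 5.68 V.
k_n = μ_nC_ox · (W/L) = 6.384 mA/V².
V_ov = V_GS − V_TN = 2.9 − 0.8 = 2.1 V.
Since V_DS = 5.68 V ≥ V_ov = 2.1 V, the device is in saturation.
I_D = ½ k_n V_ov² (1 + λ V_DS) = 0.5 × 6.384 × 2.1² × (1 + 0.097 × 5.68) = 21.8 mA.

Saturation; I_D = 21.8 mA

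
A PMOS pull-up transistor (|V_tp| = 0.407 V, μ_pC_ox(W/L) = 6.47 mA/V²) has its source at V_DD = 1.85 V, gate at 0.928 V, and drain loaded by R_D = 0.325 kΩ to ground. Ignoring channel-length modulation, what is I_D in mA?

I_D = 0.858 mA

V_SG = V_DD − V_G = 1.85 − 0.928 = 0.922 V, so V_ov = 0.922 − 0.407 = 0.515 V.
Assume saturation: I_D = ½ k_p V_ov² = 0.5 × 6.47 × 0.515² = 0.858 mA, giving V_SD = V_DD − I_D R_D = 1.85 − 0.858 × 0.325 = 1.57 V.
V_SD = 1.57 V ≥ V_ov = 0.515 V, confirming saturation.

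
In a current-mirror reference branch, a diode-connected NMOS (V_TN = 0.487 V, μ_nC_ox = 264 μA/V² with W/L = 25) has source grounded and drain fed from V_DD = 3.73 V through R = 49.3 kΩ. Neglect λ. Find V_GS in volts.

With gate tied to drain, V_GS = V_DS ≥ V_GS − V_TN, so the device is in saturation.
k_n = μ_nC_ox · (W/L) = 6.6 mA/V².
KCL at the drain: ½ k_n (V_GS − V_TN)² = (V_DD − V_GS)/R.
Let x = V_GS − 0.487. Then 163 x² + x − 3.243 = 0, giving x = 0.138 V (positive root), so V_GS = 0.625 V.
I_D = (V_DD − V_GS)/R = (3.73 − 0.625) / 49.3 = 0.063 mA.

V_GS = 0.625 V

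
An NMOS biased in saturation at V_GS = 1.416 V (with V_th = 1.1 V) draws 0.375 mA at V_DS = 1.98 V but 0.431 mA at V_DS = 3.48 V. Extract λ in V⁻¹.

λ = 0.124 V⁻¹

With V_GS fixed, I_D ∝ (1 + λ V_DS) in saturation, so I_D2/I_D1 = (1 + λ V_DS2)/(1 + λ V_DS1).
0.431/0.375 = 1.149 = (1 + 3.48 λ)/(1 + 1.98 λ).
Solving: λ (I_D1 V_DS2 − I_D2 V_DS1) = I_D2 − I_D1, so λ = (0.431 − 0.375) / (0.375 × 3.48 − 0.431 × 1.98) = 0.056 / 0.452 = 0.124 V⁻¹.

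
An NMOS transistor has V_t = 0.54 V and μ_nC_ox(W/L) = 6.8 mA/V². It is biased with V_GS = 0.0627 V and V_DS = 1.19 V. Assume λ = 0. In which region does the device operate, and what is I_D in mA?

Cutoff; I_D = 0 mA

V_GS = 0.0627 V < V_t = 0.54 V, so the transistor is in cutoff.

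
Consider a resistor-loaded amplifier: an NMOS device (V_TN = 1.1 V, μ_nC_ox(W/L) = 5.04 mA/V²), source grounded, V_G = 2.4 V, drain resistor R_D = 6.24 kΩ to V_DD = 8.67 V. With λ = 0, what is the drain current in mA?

V_GS = V_G = 2.4 V, so V_ov = 2.4 − 1.1 = 1.3 V.
Assume saturation: I_D = ½ k_n V_ov² = 0.5 × 5.04 × 1.3² = 4.26 mA, giving V_DS = V_DD − I_D R_D = 8.67 − 4.26 × 6.24 = -17.9 V.
But -17.9 V < V_ov = 1.3 V, so the device is actually in triode.
In triode I_D = k_n[V_ov V_DS − ½ V_DS²] and I_D = (V_DD − V_DS)/R_D. Equating: 15.7 V_DS² − 41.88 V_DS + 8.67 = 0, giving V_DS = 0.226 V (the root below V_ov).
I_D = (8.67 − 0.226) / 6.24 = 1.35 mA.

I_D = 1.35 mA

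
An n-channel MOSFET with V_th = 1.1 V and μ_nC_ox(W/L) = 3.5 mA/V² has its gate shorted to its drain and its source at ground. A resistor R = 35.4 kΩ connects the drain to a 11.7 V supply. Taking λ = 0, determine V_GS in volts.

V_GS = 1.51 V

With gate tied to drain, V_GS = V_DS ≥ V_GS − V_th, so the device is in saturation.
KCL at the drain: ½ k_n (V_GS − V_th)² = (V_DD − V_GS)/R.
Let x = V_GS − 1.1. Then 61.9 x² + x − 10.6 = 0, giving x = 0.406 V (positive root), so V_GS = 1.51 V.
I_D = (V_DD − V_GS)/R = (11.7 − 1.51) / 35.4 = 0.288 mA.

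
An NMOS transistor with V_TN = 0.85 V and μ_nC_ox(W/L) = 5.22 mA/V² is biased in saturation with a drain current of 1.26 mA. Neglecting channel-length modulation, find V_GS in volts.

In saturation I_D = ½ k_n (V_GS − V_TN)², so V_GS − V_TN = √(2 I_D / k_n) = √(2 × 1.26 / 5.22) = 0.695 V.
V_GS = 0.85 + 0.695 = 1.54 V.

V_GS = 1.54 V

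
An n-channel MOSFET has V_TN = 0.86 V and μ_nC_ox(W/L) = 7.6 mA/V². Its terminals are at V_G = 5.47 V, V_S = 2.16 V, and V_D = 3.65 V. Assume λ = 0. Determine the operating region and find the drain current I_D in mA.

V_GS = V_G − V_S = 5.47 − 2.16 = 3.31 V; V_DS = V_D − V_S = 3.65 − 2.16 = 1.49 V.
V_ov = V_GS − V_TN = 3.31 − 0.86 = 2.45 V.
Since V_DS = 1.49 V < V_ov = 2.45 V, the device is in the triode region.
I_D = k_n [V_ov · V_DS − ½ V_DS²] = 7.6 × [2.45 × 1.49 − 0.5 × 1.49²] = 19.3 mA.

Triode; I_D = 19.3 mA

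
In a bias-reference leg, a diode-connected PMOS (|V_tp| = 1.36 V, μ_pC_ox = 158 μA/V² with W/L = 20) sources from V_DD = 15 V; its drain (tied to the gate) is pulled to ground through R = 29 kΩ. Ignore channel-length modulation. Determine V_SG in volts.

With gate tied to drain, V_SG = V_SD ≥ V_SG − |V_tp|, so the device is in saturation.
k_p = μ_pC_ox · (W/L) = 3.16 mA/V².
KCL at the drain: ½ k_p (V_SG − |V_tp|)² = (V_DD − V_SG)/R.
Let x = V_SG − 1.36. Then 45.8 x² + x − 13.64 = 0, giving x = 0.535 V (positive root), so V_SG = 1.89 V.
I_D = (V_DD − V_SG)/R = (15 − 1.89) / 29 = 0.452 mA.

V_SG = 1.89 V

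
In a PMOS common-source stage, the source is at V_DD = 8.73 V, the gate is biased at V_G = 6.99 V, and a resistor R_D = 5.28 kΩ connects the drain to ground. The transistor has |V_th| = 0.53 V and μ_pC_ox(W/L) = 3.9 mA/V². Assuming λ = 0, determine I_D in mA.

I_D = 1.58 mA

V_SG = V_DD − V_G = 8.73 − 6.99 = 1.74 V, so V_ov = 1.74 − 0.53 = 1.21 V.
Assume saturation: I_D = ½ k_p V_ov² = 0.5 × 3.9 × 1.21² = 2.85 mA, giving V_SD = V_DD − I_D R_D = 8.73 − 2.85 × 5.28 = -6.34 V.
But -6.34 V < V_ov = 1.21 V, so the device is actually in triode.
In triode I_D = k_p[V_ov V_SD − ½ V_SD²] and I_D = (V_DD − V_SD)/R_D. Equating: 10.3 V_SD² − 25.92 V_SD + 8.73 = 0, giving V_SD = 0.401 V (the root below V_ov).
I_D = (8.73 − 0.401) / 5.28 = 1.58 mA.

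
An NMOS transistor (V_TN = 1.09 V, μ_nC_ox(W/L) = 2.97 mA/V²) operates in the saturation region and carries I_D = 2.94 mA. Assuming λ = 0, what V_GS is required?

V_GS = 2.50 V

In saturation I_D = ½ k_n (V_GS − V_TN)², so V_GS − V_TN = √(2 I_D / k_n) = √(2 × 2.94 / 2.97) = 1.41 V.
V_GS = 1.09 + 1.41 = 2.5 V.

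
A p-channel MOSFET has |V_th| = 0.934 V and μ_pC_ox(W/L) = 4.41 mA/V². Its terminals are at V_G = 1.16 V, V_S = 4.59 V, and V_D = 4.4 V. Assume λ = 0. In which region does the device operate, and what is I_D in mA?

V_SG = V_S − V_G = 4.59 − 1.16 = 3.43 V; V_SD = V_S − V_D = 4.59 − 4.4 = 0.19 V.
V_ov = V_SG − |V_th| = 3.43 − 0.934 = 2.5 V.
Since V_SD = 0.19 V < V_ov = 2.5 V, the device is in the triode region.
I_D = k_p [V_ov · V_SD − ½ V_SD²] = 4.41 × [2.5 × 0.19 − 0.5 × 0.19²] = 2.01 mA.

Triode; I_D = 2.01 mA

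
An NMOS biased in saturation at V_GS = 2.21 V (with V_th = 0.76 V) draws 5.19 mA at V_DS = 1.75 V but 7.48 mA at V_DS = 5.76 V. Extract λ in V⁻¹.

With V_GS fixed, I_D ∝ (1 + λ V_DS) in saturation, so I_D2/I_D1 = (1 + λ V_DS2)/(1 + λ V_DS1).
7.48/5.19 = 1.441 = (1 + 5.76 λ)/(1 + 1.75 λ).
Solving: λ (I_D1 V_DS2 − I_D2 V_DS1) = I_D2 − I_D1, so λ = (7.48 − 5.19) / (5.19 × 5.76 − 7.48 × 1.75) = 2.29 / 16.8 = 0.136 V⁻¹.

λ = 0.136 V⁻¹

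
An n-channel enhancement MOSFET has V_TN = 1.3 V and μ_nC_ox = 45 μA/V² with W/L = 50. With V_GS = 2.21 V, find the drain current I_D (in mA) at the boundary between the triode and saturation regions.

I_D = 0.932 mA

At the boundary V_DS = V_ov = V_GS − V_TN = 2.21 − 1.3 = 0.91 V.
k_n = μ_nC_ox · (W/L) = 2.25 mA/V².
I_D = ½ k_n V_ov² = 0.5 × 2.25 × 0.91² = 0.932 mA.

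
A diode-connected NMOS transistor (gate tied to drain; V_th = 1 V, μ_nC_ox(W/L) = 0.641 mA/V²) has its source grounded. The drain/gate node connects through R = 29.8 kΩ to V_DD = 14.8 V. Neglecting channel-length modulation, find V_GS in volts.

With gate tied to drain, V_GS = V_DS ≥ V_GS − V_th, so the device is in saturation.
KCL at the drain: ½ k_n (V_GS − V_th)² = (V_DD − V_GS)/R.
Let x = V_GS − 1. Then 9.55 x² + x − 13.8 = 0, giving x = 1.15 V (positive root), so V_GS = 2.15 V.
I_D = (V_DD − V_GS)/R = (14.8 − 2.15) / 29.8 = 0.424 mA.

V_GS = 2.15 V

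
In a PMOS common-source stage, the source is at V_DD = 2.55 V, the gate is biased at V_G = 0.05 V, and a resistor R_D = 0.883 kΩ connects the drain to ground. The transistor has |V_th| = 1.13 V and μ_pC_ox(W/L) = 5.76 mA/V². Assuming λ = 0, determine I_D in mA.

I_D = 2.48 mA

V_SG = V_DD − V_G = 2.55 − 0.05 = 2.5 V, so V_ov = 2.5 − 1.13 = 1.37 V.
Assume saturation: I_D = ½ k_p V_ov² = 0.5 × 5.76 × 1.37² = 5.41 mA, giving V_SD = V_DD − I_D R_D = 2.55 − 5.41 × 0.883 = -2.22 V.
But -2.22 V < V_ov = 1.37 V, so the device is actually in triode.
In triode I_D = k_p[V_ov V_SD − ½ V_SD²] and I_D = (V_DD − V_SD)/R_D. Equating: 2.54 V_SD² − 7.968 V_SD + 2.55 = 0, giving V_SD = 0.362 V (the root below V_ov).
I_D = (2.55 − 0.362) / 0.883 = 2.48 mA.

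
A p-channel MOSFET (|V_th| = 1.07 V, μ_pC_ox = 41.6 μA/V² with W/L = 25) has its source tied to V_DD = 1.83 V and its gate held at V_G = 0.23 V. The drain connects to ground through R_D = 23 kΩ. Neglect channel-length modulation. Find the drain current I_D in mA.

V_SG = V_DD − V_G = 1.83 − 0.23 = 1.6 V, so V_ov = 1.6 − 1.07 = 0.53 V.
k_p = μ_pC_ox · (W/L) = 1.04 mA/V².
Assume saturation: I_D = ½ k_p V_ov² = 0.5 × 1.04 × 0.53² = 0.146 mA, giving V_SD = V_DD − I_D R_D = 1.83 − 0.146 × 23 = -1.53 V.
But -1.53 V < V_ov = 0.53 V, so the device is actually in triode.
In triode I_D = k_p[V_ov V_SD − ½ V_SD²] and I_D = (V_DD − V_SD)/R_D. Equating: 12 V_SD² − 13.68 V_SD + 1.83 = 0, giving V_SD = 0.155 V (the root below V_ov).
I_D = (1.83 − 0.155) / 23 = 0.0728 mA.

I_D = 0.0728 mA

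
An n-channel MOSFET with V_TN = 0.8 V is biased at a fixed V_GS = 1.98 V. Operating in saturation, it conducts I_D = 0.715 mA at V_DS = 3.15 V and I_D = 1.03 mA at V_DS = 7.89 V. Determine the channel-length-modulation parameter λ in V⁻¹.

With V_GS fixed, I_D ∝ (1 + λ V_DS) in saturation, so I_D2/I_D1 = (1 + λ V_DS2)/(1 + λ V_DS1).
1.03/0.715 = 1.441 = (1 + 7.89 λ)/(1 + 3.15 λ).
Solving: λ (I_D1 V_DS2 − I_D2 V_DS1) = I_D2 − I_D1, so λ = (1.03 − 0.715) / (0.715 × 7.89 − 1.03 × 3.15) = 0.315 / 2.4 = 0.131 V⁻¹.

λ = 0.131 V⁻¹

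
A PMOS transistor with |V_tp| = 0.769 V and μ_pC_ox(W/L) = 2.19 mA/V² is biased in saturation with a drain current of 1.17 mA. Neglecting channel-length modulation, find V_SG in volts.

In saturation I_D = ½ k_p (V_SG − |V_tp|)², so V_SG − |V_tp| = √(2 I_D / k_p) = √(2 × 1.17 / 2.19) = 1.03 V.
V_SG = 0.769 + 1.03 = 1.8 V.

V_SG = 1.80 V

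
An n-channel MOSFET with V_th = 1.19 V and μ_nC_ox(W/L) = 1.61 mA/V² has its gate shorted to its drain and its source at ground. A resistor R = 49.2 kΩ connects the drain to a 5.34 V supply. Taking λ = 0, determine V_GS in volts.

V_GS = 1.50 V

With gate tied to drain, V_GS = V_DS ≥ V_GS − V_th, so the device is in saturation.
KCL at the drain: ½ k_n (V_GS − V_th)² = (V_DD − V_GS)/R.
Let x = V_GS − 1.19. Then 39.6 x² + x − 4.15 = 0, giving x = 0.311 V (positive root), so V_GS = 1.5 V.
I_D = (V_DD − V_GS)/R = (5.34 − 1.5) / 49.2 = 0.078 mA.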